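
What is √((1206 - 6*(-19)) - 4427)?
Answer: I*√3107 ≈ 55.74*I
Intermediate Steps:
√((1206 - 6*(-19)) - 4427) = √((1206 + 114) - 4427) = √(1320 - 4427) = √(-3107) = I*√3107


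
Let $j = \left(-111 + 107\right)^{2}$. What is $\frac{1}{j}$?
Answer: $\frac{1}{16} \approx 0.0625$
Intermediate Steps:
$j = 16$ ($j = \left(-4\right)^{2} = 16$)
$\frac{1}{j} = \frac{1}{16}$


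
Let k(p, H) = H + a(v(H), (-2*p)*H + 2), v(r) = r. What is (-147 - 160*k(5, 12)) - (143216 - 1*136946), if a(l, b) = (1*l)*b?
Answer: 218223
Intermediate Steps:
a(l, b) = b*l (a(l, b) = l*b = b*l)
k(p, H) = H + H*(2 - 2*H*p) (k(p, H) = H + ((-2*p)*H + 2)*H = H + (-2*H*p + 2)*H = H + (2 - 2*H*p)*H = H + H*(2 - 2*H*p))
(-147 - 160*k(5, 12)) - (143216 - 1*136946) = (-147 - 1920*(3 - 2*12*5)) - (143216 - 1*136946) = (-147 - 1920*(3 - 120)) - (143216 - 136946) = (-147 - 1920*(-117)) - 1*6270 = (-147 - 160*(-1404)) - 6270 = (-147 + 224640) - 6270 = 224493 - 6270 = 218223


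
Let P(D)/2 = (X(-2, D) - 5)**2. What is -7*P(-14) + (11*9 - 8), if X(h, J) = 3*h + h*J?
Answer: -3955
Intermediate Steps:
X(h, J) = 3*h + J*h
P(D) = 2*(-11 - 2*D)**2 (P(D) = 2*(-2*(3 + D) - 5)**2 = 2*((-6 - 2*D) - 5)**2 = 2*(-11 - 2*D)**2)
-7*P(-14) + (11*9 - 8) = -14*(11 + 2*(-14))**2 + (11*9 - 8) = -14*(11 - 28)**2 + (99 - 8) = -14*(-17)**2 + 91 = -14*289 + 91 = -7*578 + 91 = -4046 + 91 = -3955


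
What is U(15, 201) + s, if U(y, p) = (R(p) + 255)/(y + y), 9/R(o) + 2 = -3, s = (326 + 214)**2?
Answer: 7290211/25 ≈ 2.9161e+5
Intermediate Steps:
s = 291600 (s = 540**2 = 291600)
R(o) = -9/5 (R(o) = 9/(-2 - 3) = 9/(-5) = 9*(-1/5) = -9/5)
U(y, p) = 633/(5*y) (U(y, p) = (-9/5 + 255)/(y + y) = 1266/(5*((2*y))) = 1266*(1/(2*y))/5 = 633/(5*y))
U(15, 201) + s = (633/5)/15 + 291600 = (633/5)*(1/15) + 291600 = 211/25 + 291600 = 7290211/25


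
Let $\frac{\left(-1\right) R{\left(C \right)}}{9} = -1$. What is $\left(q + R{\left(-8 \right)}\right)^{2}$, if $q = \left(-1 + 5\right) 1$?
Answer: $169$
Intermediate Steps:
$R{\left(C \right)} = 9$ ($R{\left(C \right)} = \left(-9\right) \left(-1\right) = 9$)
$q = 4$ ($q = 4 \cdot 1 = 4$)
$\left(q + R{\left(-8 \right)}\right)^{2} = \left(4 + 9\right)^{2} = 13^{2} = 169$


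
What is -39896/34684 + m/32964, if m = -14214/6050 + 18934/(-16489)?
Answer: -1490995527885653/1296092816346900 ≈ -1.1504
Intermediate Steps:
m = -15860243/4534475 (m = -14214*1/6050 + 18934*(-1/16489) = -7107/3025 - 18934/16489 = -15860243/4534475 ≈ -3.4977)
-39896/34684 + m/32964 = -39896/34684 - 15860243/4534475/32964 = -39896*1/34684 - 15860243/4534475*1/32964 = -9974/8671 - 15860243/149474433900 = -1490995527885653/1296092816346900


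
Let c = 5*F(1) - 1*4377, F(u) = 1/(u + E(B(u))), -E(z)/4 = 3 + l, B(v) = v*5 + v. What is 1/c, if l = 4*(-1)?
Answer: -1/4376 ≈ -0.00022852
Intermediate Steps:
l = -4
B(v) = 6*v (B(v) = 5*v + v = 6*v)
E(z) = 4 (E(z) = -4*(3 - 4) = -4*(-1) = 4)
F(u) = 1/(4 + u) (F(u) = 1/(u + 4) = 1/(4 + u))
c = -4376 (c = 5/(4 + 1) - 1*4377 = 5/5 - 4377 = 5*(1/5) - 4377 = 1 - 4377 = -4376)
1/c = 1/(-4376) = -1/4376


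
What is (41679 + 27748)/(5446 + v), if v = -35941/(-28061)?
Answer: 1948191047/152856147 ≈ 12.745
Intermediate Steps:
v = 35941/28061 (v = -35941*(-1/28061) = 35941/28061 ≈ 1.2808)
(41679 + 27748)/(5446 + v) = (41679 + 27748)/(5446 + 35941/28061) = 69427/(152856147/28061) = 69427*(28061/152856147) = 1948191047/152856147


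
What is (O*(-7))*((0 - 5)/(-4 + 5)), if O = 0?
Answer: 0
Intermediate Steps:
(O*(-7))*((0 - 5)/(-4 + 5)) = (0*(-7))*((0 - 5)/(-4 + 5)) = 0*(-5/1) = 0*(-5*1) = 0*(-5) = 0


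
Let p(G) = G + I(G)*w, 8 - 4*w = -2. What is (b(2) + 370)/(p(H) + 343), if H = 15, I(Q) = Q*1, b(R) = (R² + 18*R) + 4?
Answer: 828/791 ≈ 1.0468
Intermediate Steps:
w = 5/2 (w = 2 - ¼*(-2) = 2 + ½ = 5/2 ≈ 2.5000)
b(R) = 4 + R² + 18*R
I(Q) = Q
p(G) = 7*G/2 (p(G) = G + G*(5/2) = G + 5*G/2 = 7*G/2)
(b(2) + 370)/(p(H) + 343) = ((4 + 2² + 18*2) + 370)/((7/2)*15 + 343) = ((4 + 4 + 36) + 370)/(105/2 + 343) = (44 + 370)/(791/2) = 414*(2/791) = 828/791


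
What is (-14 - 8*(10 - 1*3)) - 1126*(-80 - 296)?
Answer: 423306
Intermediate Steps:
(-14 - 8*(10 - 1*3)) - 1126*(-80 - 296) = (-14 - 8*(10 - 3)) - 1126*(-376) = (-14 - 8*7) + 423376 = (-14 - 56) + 423376 = -70 + 423376 = 423306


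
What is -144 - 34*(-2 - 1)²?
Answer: -450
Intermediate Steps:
-144 - 34*(-2 - 1)² = -144 - 34*(-3)² = -144 - 34*9 = -144 - 306 = -450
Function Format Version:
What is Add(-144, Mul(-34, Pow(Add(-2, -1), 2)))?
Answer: -450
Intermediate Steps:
Add(-144, Mul(-34, Pow(Add(-2, -1), 2))) = Add(-144, Mul(-34, Pow(-3, 2))) = Add(-144, Mul(-34, 9)) = Add(-144, -306) = -450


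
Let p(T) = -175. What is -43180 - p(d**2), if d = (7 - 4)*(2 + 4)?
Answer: -43005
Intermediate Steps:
d = 18 (d = 3*6 = 18)
-43180 - p(d**2) = -43180 - 1*(-175) = -43180 + 175 = -43005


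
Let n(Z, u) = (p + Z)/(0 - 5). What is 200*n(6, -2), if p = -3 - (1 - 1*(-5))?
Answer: 120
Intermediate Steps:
p = -9 (p = -3 - (1 + 5) = -3 - 1*6 = -3 - 6 = -9)
n(Z, u) = 9/5 - Z/5 (n(Z, u) = (-9 + Z)/(0 - 5) = (-9 + Z)/(-5) = (-9 + Z)*(-1/5) = 9/5 - Z/5)
200*n(6, -2) = 200*(9/5 - 1/5*6) = 200*(9/5 - 6/5) = 200*(3/5) = 120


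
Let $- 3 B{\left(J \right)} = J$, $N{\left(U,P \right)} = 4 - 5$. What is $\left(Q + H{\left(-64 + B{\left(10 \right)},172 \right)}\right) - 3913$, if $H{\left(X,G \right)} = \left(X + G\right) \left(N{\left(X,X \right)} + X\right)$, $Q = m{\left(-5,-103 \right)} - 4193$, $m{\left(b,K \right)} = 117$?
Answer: $- \frac{136271}{9} \approx -15141.0$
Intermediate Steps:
$N{\left(U,P \right)} = -1$
$B{\left(J \right)} = - \frac{J}{3}$
$Q = -4076$ ($Q = 117 - 4193 = -4076$)
$H{\left(X,G \right)} = \left(-1 + X\right) \left(G + X\right)$ ($H{\left(X,G \right)} = \left(X + G\right) \left(-1 + X\right) = \left(G + X\right) \left(-1 + X\right) = \left(-1 + X\right) \left(G + X\right)$)
$\left(Q + H{\left(-64 + B{\left(10 \right)},172 \right)}\right) - 3913 = \left(-4076 - \left(108 - \frac{10}{3} - \left(-64 - \frac{10}{3}\right)^{2} - 172 \left(-64 - \frac{10}{3}\right)\right)\right) - 3913 = \left(-4076 + \left(\left(-64 - \frac{10}{3}\right)^{2} - 172 - \left(-64 - \frac{10}{3}\right) + 172 \left(-64 - \frac{10}{3}\right)\right)\right) - 3913 = \left(-4076 + \left(\left(- \frac{202}{3}\right)^{2} - 172 - - \frac{202}{3} + 172 \left(- \frac{202}{3}\right)\right)\right) - 3913 = \left(-4076 + \left(\frac{40804}{9} - 172 + \frac{202}{3} - \frac{34744}{3}\right)\right) - 3913 = \left(-4076 - \frac{64370}{9}\right) - 3913 = - \frac{101054}{9} - 3913 = - \frac{136271}{9}$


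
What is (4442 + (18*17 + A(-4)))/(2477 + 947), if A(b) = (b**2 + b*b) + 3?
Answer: 4783/3424 ≈ 1.3969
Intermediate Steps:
A(b) = 3 + 2*b**2 (A(b) = (b**2 + b**2) + 3 = 2*b**2 + 3 = 3 + 2*b**2)
(4442 + (18*17 + A(-4)))/(2477 + 947) = (4442 + (18*17 + (3 + 2*(-4)**2)))/(2477 + 947) = (4442 + (306 + (3 + 2*16)))/3424 = (4442 + (306 + (3 + 32)))*(1/3424) = (4442 + (306 + 35))*(1/3424) = (4442 + 341)*(1/3424) = 4783*(1/3424) = 4783/3424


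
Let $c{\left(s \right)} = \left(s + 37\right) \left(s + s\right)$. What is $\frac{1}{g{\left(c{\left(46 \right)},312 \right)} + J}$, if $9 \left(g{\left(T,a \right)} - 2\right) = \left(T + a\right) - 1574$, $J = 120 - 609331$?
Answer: $- \frac{9}{5476507} \approx -1.6434 \cdot 10^{-6}$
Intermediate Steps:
$J = -609211$ ($J = 120 - 609331 = -609211$)
$c{\left(s \right)} = 2 s \left(37 + s\right)$ ($c{\left(s \right)} = \left(37 + s\right) 2 s = 2 s \left(37 + s\right)$)
$g{\left(T,a \right)} = - \frac{1556}{9} + \frac{T}{9} + \frac{a}{9}$ ($g{\left(T,a \right)} = 2 + \frac{\left(T + a\right) - 1574}{9} = 2 + \frac{-1574 + T + a}{9} = 2 + \left(- \frac{1574}{9} + \frac{T}{9} + \frac{a}{9}\right) = - \frac{1556}{9} + \frac{T}{9} + \frac{a}{9}$)
$\frac{1}{g{\left(c{\left(46 \right)},312 \right)} + J} = \frac{1}{\left(- \frac{1556}{9} + \frac{2 \cdot 46 \left(37 + 46\right)}{9} + \frac{1}{9} \cdot 312\right) - 609211} = \frac{1}{\left(- \frac{1556}{9} + \frac{2 \cdot 46 \cdot 83}{9} + \frac{104}{3}\right) - 609211} = \frac{1}{\left(- \frac{1556}{9} + \frac{1}{9} \cdot 7636 + \frac{104}{3}\right) - 609211} = \frac{1}{\left(- \frac{1556}{9} + \frac{7636}{9} + \frac{104}{3}\right) - 609211} = \frac{1}{\frac{6392}{9} - 609211} = \frac{1}{- \frac{5476507}{9}} = - \frac{9}{5476507}$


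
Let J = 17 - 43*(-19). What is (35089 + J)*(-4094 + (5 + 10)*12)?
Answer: -140602622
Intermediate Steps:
J = 834 (J = 17 + 817 = 834)
(35089 + J)*(-4094 + (5 + 10)*12) = (35089 + 834)*(-4094 + (5 + 10)*12) = 35923*(-4094 + 15*12) = 35923*(-4094 + 180) = 35923*(-3914) = -140602622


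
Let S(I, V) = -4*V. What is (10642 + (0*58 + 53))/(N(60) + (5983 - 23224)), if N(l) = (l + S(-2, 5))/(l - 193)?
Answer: -1422435/2293093 ≈ -0.62031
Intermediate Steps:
N(l) = (-20 + l)/(-193 + l) (N(l) = (l - 4*5)/(l - 193) = (l - 20)/(-193 + l) = (-20 + l)/(-193 + l))
(10642 + (0*58 + 53))/(N(60) + (5983 - 23224)) = (10642 + (0*58 + 53))/((-20 + 60)/(-193 + 60) + (5983 - 23224)) = (10642 + (0 + 53))/(40/(-133) - 17241) = (10642 + 53)/(-1/133*40 - 17241) = 10695/(-40/133 - 17241) = 10695/(-2293093/133) = 10695*(-133/2293093) = -1422435/2293093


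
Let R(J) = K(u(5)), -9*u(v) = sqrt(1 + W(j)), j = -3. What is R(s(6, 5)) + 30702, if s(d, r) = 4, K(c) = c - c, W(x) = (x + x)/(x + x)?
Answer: 30702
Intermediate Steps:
W(x) = 1 (W(x) = (2*x)/((2*x)) = (2*x)*(1/(2*x)) = 1)
u(v) = -sqrt(2)/9 (u(v) = -sqrt(1 + 1)/9 = -sqrt(2)/9)
K(c) = 0
R(J) = 0
R(s(6, 5)) + 30702 = 0 + 30702 = 30702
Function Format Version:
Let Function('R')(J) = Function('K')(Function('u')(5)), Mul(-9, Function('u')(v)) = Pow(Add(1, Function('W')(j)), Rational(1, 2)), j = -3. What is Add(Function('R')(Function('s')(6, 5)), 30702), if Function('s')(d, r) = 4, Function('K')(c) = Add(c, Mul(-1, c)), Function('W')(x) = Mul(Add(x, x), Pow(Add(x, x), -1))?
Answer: 30702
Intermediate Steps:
Function('W')(x) = 1 (Function('W')(x) = Mul(Mul(2, x), Pow(Mul(2, x), -1)) = Mul(Mul(2, x), Mul(Rational(1, 2), Pow(x, -1))) = 1)
Function('u')(v) = Mul(Rational(-1, 9), Pow(2, Rational(1, 2))) (Function('u')(v) = Mul(Rational(-1, 9), Pow(Add(1, 1), Rational(1, 2))) = Mul(Rational(-1, 9), Pow(2, Rational(1, 2))))
Function('K')(c) = 0
Function('R')(J) = 0
Add(Function('R')(Function('s')(6, 5)), 30702) = Add(0, 30702) = 30702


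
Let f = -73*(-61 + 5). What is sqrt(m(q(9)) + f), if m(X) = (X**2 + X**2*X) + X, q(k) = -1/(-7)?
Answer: sqrt(9815687)/49 ≈ 63.939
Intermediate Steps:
q(k) = 1/7 (q(k) = -1*(-1/7) = 1/7)
m(X) = X + X**2 + X**3 (m(X) = (X**2 + X**3) + X = X + X**2 + X**3)
f = 4088 (f = -73*(-56) = 4088)
sqrt(m(q(9)) + f) = sqrt((1 + 1/7 + (1/7)**2)/7 + 4088) = sqrt((1 + 1/7 + 1/49)/7 + 4088) = sqrt((1/7)*(57/49) + 4088) = sqrt(57/343 + 4088) = sqrt(1402241/343) = sqrt(9815687)/49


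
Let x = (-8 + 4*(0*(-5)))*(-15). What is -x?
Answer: -120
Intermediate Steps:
x = 120 (x = (-8 + 4*0)*(-15) = (-8 + 0)*(-15) = -8*(-15) = 120)
-x = -1*120 = -120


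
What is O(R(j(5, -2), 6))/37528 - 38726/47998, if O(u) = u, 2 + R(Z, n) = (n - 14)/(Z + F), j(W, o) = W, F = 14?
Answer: -6903771285/8556027484 ≈ -0.80689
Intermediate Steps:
R(Z, n) = -2 + (-14 + n)/(14 + Z) (R(Z, n) = -2 + (n - 14)/(Z + 14) = -2 + (-14 + n)/(14 + Z))
O(R(j(5, -2), 6))/37528 - 38726/47998 = ((-42 + 6 - 2*5)/(14 + 5))/37528 - 38726/47998 = ((-42 + 6 - 10)/19)*(1/37528) - 38726*1/47998 = ((1/19)*(-46))*(1/37528) - 19363/23999 = -46/19*1/37528 - 19363/23999 = -23/356516 - 19363/23999 = -6903771285/8556027484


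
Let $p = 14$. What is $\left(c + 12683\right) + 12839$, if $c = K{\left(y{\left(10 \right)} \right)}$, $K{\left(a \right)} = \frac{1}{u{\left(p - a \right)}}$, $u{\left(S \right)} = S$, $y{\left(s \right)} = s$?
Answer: $\frac{102089}{4} \approx 25522.0$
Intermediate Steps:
$K{\left(a \right)} = \frac{1}{14 - a}$
$c = \frac{1}{4}$ ($c = - \frac{1}{-14 + 10} = - \frac{1}{-4} = \left(-1\right) \left(- \frac{1}{4}\right) = \frac{1}{4} \approx 0.25$)
$\left(c + 12683\right) + 12839 = \left(\frac{1}{4} + 12683\right) + 12839 = \frac{50733}{4} + 12839 = \frac{102089}{4}$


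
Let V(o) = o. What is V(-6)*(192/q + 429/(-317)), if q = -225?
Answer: 104926/7925 ≈ 13.240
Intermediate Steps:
V(-6)*(192/q + 429/(-317)) = -6*(192/(-225) + 429/(-317)) = -6*(192*(-1/225) + 429*(-1/317)) = -6*(-64/75 - 429/317) = -6*(-52463/23775) = 104926/7925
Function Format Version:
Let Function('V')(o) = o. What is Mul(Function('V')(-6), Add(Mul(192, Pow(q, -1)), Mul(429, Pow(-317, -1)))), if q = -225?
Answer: Rational(104926, 7925) ≈ 13.240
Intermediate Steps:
Mul(Function('V')(-6), Add(Mul(192, Pow(q, -1)), Mul(429, Pow(-317, -1)))) = Mul(-6, Add(Mul(192, Pow(-225, -1)), Mul(429, Pow(-317, -1)))) = Mul(-6, Add(Mul(192, Rational(-1, 225)), Mul(429, Rational(-1, 317)))) = Mul(-6, Add(Rational(-64, 75), Rational(-429, 317))) = Mul(-6, Rational(-52463, 23775)) = Rational(104926, 7925)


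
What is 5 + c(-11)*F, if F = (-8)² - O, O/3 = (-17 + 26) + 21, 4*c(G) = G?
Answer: 153/2 ≈ 76.500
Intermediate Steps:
c(G) = G/4
O = 90 (O = 3*((-17 + 26) + 21) = 3*(9 + 21) = 3*30 = 90)
F = -26 (F = (-8)² - 1*90 = 64 - 90 = -26)
5 + c(-11)*F = 5 + ((¼)*(-11))*(-26) = 5 - 11/4*(-26) = 5 + 143/2 = 153/2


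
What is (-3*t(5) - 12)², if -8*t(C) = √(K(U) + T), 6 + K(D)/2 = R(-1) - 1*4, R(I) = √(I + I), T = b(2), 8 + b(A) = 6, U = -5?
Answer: 9*(32 - √2*√(-11 + I*√2))²/64 ≈ 138.2 - 41.903*I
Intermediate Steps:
b(A) = -2 (b(A) = -8 + 6 = -2)
T = -2
R(I) = √2*√I (R(I) = √(2*I) = √2*√I)
K(D) = -20 + 2*I*√2 (K(D) = -12 + 2*(√2*√(-1) - 1*4) = -12 + 2*(√2*I - 4) = -12 + 2*(I*√2 - 4) = -12 + 2*(-4 + I*√2) = -12 + (-8 + 2*I*√2) = -20 + 2*I*√2)
t(C) = -√(-22 + 2*I*√2)/8 (t(C) = -√((-20 + 2*I*√2) - 2)/8 = -√(-22 + 2*I*√2)/8)
(-3*t(5) - 12)² = (-(-3)*√(-22 + 2*I*√2)/8 - 12)² = (3*√(-22 + 2*I*√2)/8 - 12)² = (-12 + 3*√(-22 + 2*I*√2)/8)²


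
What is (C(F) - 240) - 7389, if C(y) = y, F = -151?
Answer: -7780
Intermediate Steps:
(C(F) - 240) - 7389 = (-151 - 240) - 7389 = -391 - 7389 = -7780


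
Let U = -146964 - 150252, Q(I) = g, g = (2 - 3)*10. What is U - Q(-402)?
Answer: -297206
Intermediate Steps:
g = -10 (g = -1*10 = -10)
Q(I) = -10
U = -297216
U - Q(-402) = -297216 - 1*(-10) = -297216 + 10 = -297206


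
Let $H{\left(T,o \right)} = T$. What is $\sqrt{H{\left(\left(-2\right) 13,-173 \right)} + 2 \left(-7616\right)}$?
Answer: $i \sqrt{15258} \approx 123.52 i$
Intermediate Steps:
$\sqrt{H{\left(\left(-2\right) 13,-173 \right)} + 2 \left(-7616\right)} = \sqrt{\left(-2\right) 13 + 2 \left(-7616\right)} = \sqrt{-26 - 15232} = \sqrt{-15258} = i \sqrt{15258}$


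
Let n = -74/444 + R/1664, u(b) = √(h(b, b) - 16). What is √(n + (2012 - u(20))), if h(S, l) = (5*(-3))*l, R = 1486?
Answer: √(195926835 - 194688*I*√79)/312 ≈ 44.864 - 0.19811*I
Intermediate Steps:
h(S, l) = -15*l
u(b) = √(-16 - 15*b) (u(b) = √(-15*b - 16) = √(-16 - 15*b))
n = 1813/2496 (n = -74/444 + 1486/1664 = -74*1/444 + 1486*(1/1664) = -⅙ + 743/832 = 1813/2496 ≈ 0.72636)
√(n + (2012 - u(20))) = √(1813/2496 + (2012 - √(-16 - 15*20))) = √(1813/2496 + (2012 - √(-16 - 300))) = √(1813/2496 + (2012 - √(-316))) = √(1813/2496 + (2012 - 2*I*√79)) = √(5023765/2496 - 2*I*√79)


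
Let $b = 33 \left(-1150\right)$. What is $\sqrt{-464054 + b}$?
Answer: $2 i \sqrt{125501} \approx 708.52 i$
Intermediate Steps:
$b = -37950$
$\sqrt{-464054 + b} = \sqrt{-464054 - 37950} = \sqrt{-502004} = 2 i \sqrt{125501}$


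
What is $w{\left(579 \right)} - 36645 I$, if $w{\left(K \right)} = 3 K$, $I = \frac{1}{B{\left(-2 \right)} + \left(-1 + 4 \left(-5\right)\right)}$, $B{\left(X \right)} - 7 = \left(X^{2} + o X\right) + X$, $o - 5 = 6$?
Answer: $\frac{95703}{34} \approx 2814.8$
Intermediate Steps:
$o = 11$ ($o = 5 + 6 = 11$)
$B{\left(X \right)} = 7 + X^{2} + 12 X$ ($B{\left(X \right)} = 7 + \left(\left(X^{2} + 11 X\right) + X\right) = 7 + \left(X^{2} + 12 X\right) = 7 + X^{2} + 12 X$)
$I = - \frac{1}{34}$ ($I = \frac{1}{\left(7 + \left(-2\right)^{2} + 12 \left(-2\right)\right) + \left(-1 + 4 \left(-5\right)\right)} = \frac{1}{\left(7 + 4 - 24\right) - 21} = \frac{1}{-13 - 21} = \frac{1}{-34} = - \frac{1}{34} \approx -0.029412$)
$w{\left(579 \right)} - 36645 I = 3 \cdot 579 - - \frac{36645}{34} = 1737 + \frac{36645}{34} = \frac{95703}{34}$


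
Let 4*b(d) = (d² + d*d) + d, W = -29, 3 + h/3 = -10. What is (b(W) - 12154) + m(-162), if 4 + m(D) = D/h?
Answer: -610511/52 ≈ -11741.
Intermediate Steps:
h = -39 (h = -9 + 3*(-10) = -9 - 30 = -39)
b(d) = d²/2 + d/4 (b(d) = ((d² + d*d) + d)/4 = ((d² + d²) + d)/4 = (2*d² + d)/4 = (d + 2*d²)/4 = d²/2 + d/4)
m(D) = -4 - D/39 (m(D) = -4 + D/(-39) = -4 + D*(-1/39) = -4 - D/39)
(b(W) - 12154) + m(-162) = ((¼)*(-29)*(1 + 2*(-29)) - 12154) + (-4 - 1/39*(-162)) = ((¼)*(-29)*(1 - 58) - 12154) + (-4 + 54/13) = ((¼)*(-29)*(-57) - 12154) + 2/13 = (1653/4 - 12154) + 2/13 = -46963/4 + 2/13 = -610511/52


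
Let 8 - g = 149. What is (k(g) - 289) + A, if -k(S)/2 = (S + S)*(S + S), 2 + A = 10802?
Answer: -148537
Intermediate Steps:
g = -141 (g = 8 - 1*149 = 8 - 149 = -141)
A = 10800 (A = -2 + 10802 = 10800)
k(S) = -8*S**2 (k(S) = -2*(S + S)*(S + S) = -2*2*S*2*S = -8*S**2)
(k(g) - 289) + A = (-8*(-141)**2 - 289) + 10800 = (-8*19881 - 289) + 10800 = (-159048 - 289) + 10800 = -159337 + 10800 = -148537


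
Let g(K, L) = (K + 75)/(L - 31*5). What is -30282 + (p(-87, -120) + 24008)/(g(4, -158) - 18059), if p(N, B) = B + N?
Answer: -171177847685/5652546 ≈ -30283.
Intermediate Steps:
g(K, L) = (75 + K)/(-155 + L) (g(K, L) = (75 + K)/(L - 155) = (75 + K)/(-155 + L))
-30282 + (p(-87, -120) + 24008)/(g(4, -158) - 18059) = -30282 + ((-120 - 87) + 24008)/((75 + 4)/(-155 - 158) - 18059) = -30282 + (-207 + 24008)/(79/(-313) - 18059) = -30282 + 23801/(-1/313*79 - 18059) = -30282 + 23801/(-79/313 - 18059) = -30282 + 23801/(-5652546/313) = -30282 + 23801*(-313/5652546) = -30282 - 7449713/5652546 = -171177847685/5652546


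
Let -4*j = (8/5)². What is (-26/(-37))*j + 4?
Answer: 3284/925 ≈ 3.5503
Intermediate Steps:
j = -16/25 (j = -(8/5)²/4 = -¼*64/25 = -16/25 ≈ -0.64000)
(-26/(-37))*j + 4 = -26/(-37)*(-16/25) + 4 = -26*(-1/37)*(-16/25) + 4 = (26/37)*(-16/25) + 4 = -416/925 + 4 = 3284/925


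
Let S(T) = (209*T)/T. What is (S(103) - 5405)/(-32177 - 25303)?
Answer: 433/4790 ≈ 0.090397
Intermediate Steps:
S(T) = 209
(S(103) - 5405)/(-32177 - 25303) = (209 - 5405)/(-32177 - 25303) = -5196/(-57480) = -5196*(-1/57480) = 433/4790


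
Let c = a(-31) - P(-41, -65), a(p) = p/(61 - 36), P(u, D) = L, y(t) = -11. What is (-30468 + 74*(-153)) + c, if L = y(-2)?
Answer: -1044506/25 ≈ -41780.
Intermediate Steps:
L = -11
P(u, D) = -11
a(p) = p/25
c = 244/25 (c = (1/25)*(-31) - 1*(-11) = -31/25 + 11 = 244/25 ≈ 9.7600)
(-30468 + 74*(-153)) + c = (-30468 + 74*(-153)) + 244/25 = (-30468 - 11322) + 244/25 = -41790 + 244/25 = -1044506/25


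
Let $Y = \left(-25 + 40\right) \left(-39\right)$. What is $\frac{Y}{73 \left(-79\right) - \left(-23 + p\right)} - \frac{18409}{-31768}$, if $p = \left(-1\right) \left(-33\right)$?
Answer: $\frac{124933073}{183523736} \approx 0.68075$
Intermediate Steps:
$p = 33$
$Y = -585$ ($Y = 15 \left(-39\right) = -585$)
$\frac{Y}{73 \left(-79\right) - \left(-23 + p\right)} - \frac{18409}{-31768} = - \frac{585}{73 \left(-79\right) + \left(23 - 33\right)} - \frac{18409}{-31768} = - \frac{585}{-5767 + \left(23 - 33\right)} - - \frac{18409}{31768} = - \frac{585}{-5767 - 10} + \frac{18409}{31768} = - \frac{585}{-5777} + \frac{18409}{31768} = \left(-585\right) \left(- \frac{1}{5777}\right) + \frac{18409}{31768} = \frac{585}{5777} + \frac{18409}{31768} = \frac{124933073}{183523736}$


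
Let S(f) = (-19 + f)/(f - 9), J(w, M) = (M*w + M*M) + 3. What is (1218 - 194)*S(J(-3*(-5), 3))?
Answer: 2432/3 ≈ 810.67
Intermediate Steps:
J(w, M) = 3 + M² + M*w (J(w, M) = (M*w + M²) + 3 = (M² + M*w) + 3 = 3 + M² + M*w)
S(f) = (-19 + f)/(-9 + f)
(1218 - 194)*S(J(-3*(-5), 3)) = (1218 - 194)*((-19 + (3 + 3² + 3*(-3*(-5))))/(-9 + (3 + 3² + 3*(-3*(-5))))) = 1024*((-19 + (3 + 9 + 3*15))/(-9 + (3 + 9 + 3*15))) = 1024*((-19 + (3 + 9 + 45))/(-9 + (3 + 9 + 45))) = 1024*((-19 + 57)/(-9 + 57)) = 1024*(38/48) = 1024*((1/48)*38) = 1024*(19/24) = 2432/3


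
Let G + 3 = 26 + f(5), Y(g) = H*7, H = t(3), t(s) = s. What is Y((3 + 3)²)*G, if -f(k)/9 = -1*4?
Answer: 1239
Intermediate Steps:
H = 3
f(k) = 36 (f(k) = -(-9)*4 = -9*(-4) = 36)
Y(g) = 21 (Y(g) = 3*7 = 21)
G = 59 (G = -3 + (26 + 36) = -3 + 62 = 59)
Y((3 + 3)²)*G = 21*59 = 1239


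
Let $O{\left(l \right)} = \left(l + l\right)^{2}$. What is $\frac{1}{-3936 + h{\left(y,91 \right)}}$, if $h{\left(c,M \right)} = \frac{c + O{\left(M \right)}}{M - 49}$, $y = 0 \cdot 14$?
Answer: $- \frac{3}{9442} \approx -0.00031773$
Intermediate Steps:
$y = 0$
$O{\left(l \right)} = 4 l^{2}$ ($O{\left(l \right)} = \left(2 l\right)^{2} = 4 l^{2}$)
$h{\left(c,M \right)} = \frac{c + 4 M^{2}}{-49 + M}$ ($h{\left(c,M \right)} = \frac{c + 4 M^{2}}{M - 49} = \frac{c + 4 M^{2}}{-49 + M}$)
$\frac{1}{-3936 + h{\left(y,91 \right)}} = \frac{1}{-3936 + \frac{0 + 4 \cdot 91^{2}}{-49 + 91}} = \frac{1}{-3936 + \frac{0 + 4 \cdot 8281}{42}} = \frac{1}{-3936 + \frac{0 + 33124}{42}} = \frac{1}{-3936 + \frac{1}{42} \cdot 33124} = \frac{1}{-3936 + \frac{2366}{3}} = \frac{1}{- \frac{9442}{3}} = - \frac{3}{9442}$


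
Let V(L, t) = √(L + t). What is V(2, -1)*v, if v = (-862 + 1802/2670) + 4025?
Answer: 4223506/1335 ≈ 3163.7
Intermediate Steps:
v = 4223506/1335 (v = (-862 + 1802*(1/2670)) + 4025 = (-862 + 901/1335) + 4025 = -1149869/1335 + 4025 = 4223506/1335 ≈ 3163.7)
V(2, -1)*v = √(2 - 1)*(4223506/1335) = √1*(4223506/1335) = 1*(4223506/1335) = 4223506/1335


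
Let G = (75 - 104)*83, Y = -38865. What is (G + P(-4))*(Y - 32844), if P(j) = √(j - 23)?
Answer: 172603563 - 215127*I*√3 ≈ 1.726e+8 - 3.7261e+5*I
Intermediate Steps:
P(j) = √(-23 + j)
G = -2407 (G = -29*83 = -2407)
(G + P(-4))*(Y - 32844) = (-2407 + √(-23 - 4))*(-38865 - 32844) = (-2407 + √(-27))*(-71709) = (-2407 + 3*I*√3)*(-71709) = 172603563 - 215127*I*√3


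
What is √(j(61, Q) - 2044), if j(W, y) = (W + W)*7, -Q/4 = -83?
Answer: I*√1190 ≈ 34.496*I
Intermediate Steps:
Q = 332 (Q = -4*(-83) = 332)
j(W, y) = 14*W (j(W, y) = (2*W)*7 = 14*W)
√(j(61, Q) - 2044) = √(14*61 - 2044) = √(854 - 2044) = √(-1190) = I*√1190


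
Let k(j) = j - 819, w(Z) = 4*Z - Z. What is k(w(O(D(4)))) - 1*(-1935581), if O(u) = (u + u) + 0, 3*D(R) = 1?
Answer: 1934764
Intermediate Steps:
D(R) = 1/3 (D(R) = (1/3)*1 = 1/3)
O(u) = 2*u (O(u) = 2*u + 0 = 2*u)
w(Z) = 3*Z
k(j) = -819 + j
k(w(O(D(4)))) - 1*(-1935581) = (-819 + 3*(2*(1/3))) - 1*(-1935581) = (-819 + 3*(2/3)) + 1935581 = (-819 + 2) + 1935581 = -817 + 1935581 = 1934764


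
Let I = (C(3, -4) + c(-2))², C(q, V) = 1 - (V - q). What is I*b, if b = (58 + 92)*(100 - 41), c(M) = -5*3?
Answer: 433650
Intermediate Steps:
c(M) = -15
b = 8850 (b = 150*59 = 8850)
C(q, V) = 1 + q - V (C(q, V) = 1 + (q - V) = 1 + q - V)
I = 49 (I = ((1 + 3 - 1*(-4)) - 15)² = ((1 + 3 + 4) - 15)² = (8 - 15)² = (-7)² = 49)
I*b = 49*8850 = 433650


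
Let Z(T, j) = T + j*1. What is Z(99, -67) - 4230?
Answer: -4198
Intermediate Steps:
Z(T, j) = T + j
Z(99, -67) - 4230 = (99 - 67) - 4230 = 32 - 4230 = -4198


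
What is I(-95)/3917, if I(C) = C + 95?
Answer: 0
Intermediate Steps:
I(C) = 95 + C
I(-95)/3917 = (95 - 95)/3917 = 0*(1/3917) = 0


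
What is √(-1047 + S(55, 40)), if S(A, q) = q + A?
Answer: 2*I*√238 ≈ 30.854*I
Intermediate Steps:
S(A, q) = A + q
√(-1047 + S(55, 40)) = √(-1047 + (55 + 40)) = √(-1047 + 95) = √(-952) = 2*I*√238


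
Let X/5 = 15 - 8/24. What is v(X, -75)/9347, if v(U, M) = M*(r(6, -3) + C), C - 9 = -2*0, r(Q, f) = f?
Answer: -450/9347 ≈ -0.048144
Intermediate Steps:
X = 220/3 (X = 5*(15 - 8/24) = 5*(15 - 1*1/3) = 5*(15 - 1/3) = 5*(44/3) = 220/3 ≈ 73.333)
C = 9 (C = 9 - 2*0 = 9 + 0 = 9)
v(U, M) = 6*M (v(U, M) = M*(-3 + 9) = M*6 = 6*M)
v(X, -75)/9347 = (6*(-75))/9347 = -450*1/9347 = -450/9347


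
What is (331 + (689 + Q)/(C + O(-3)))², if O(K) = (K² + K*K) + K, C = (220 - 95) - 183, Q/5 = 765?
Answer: 94458961/1849 ≈ 51087.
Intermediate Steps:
Q = 3825 (Q = 5*765 = 3825)
C = -58 (C = 125 - 183 = -58)
O(K) = K + 2*K² (O(K) = (K² + K²) + K = 2*K² + K = K + 2*K²)
(331 + (689 + Q)/(C + O(-3)))² = (331 + (689 + 3825)/(-58 - 3*(1 + 2*(-3))))² = (331 + 4514/(-58 - 3*(1 - 6)))² = (331 + 4514/(-58 - 3*(-5)))² = (331 + 4514/(-58 + 15))² = (331 + 4514/(-43))² = (331 + 4514*(-1/43))² = (331 - 4514/43)² = (9719/43)² = 94458961/1849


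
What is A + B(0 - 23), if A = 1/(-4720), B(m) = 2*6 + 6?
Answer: 84959/4720 ≈ 18.000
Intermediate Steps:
B(m) = 18 (B(m) = 12 + 6 = 18)
A = -1/4720 ≈ -0.00021186
A + B(0 - 23) = -1/4720 + 18 = 84959/4720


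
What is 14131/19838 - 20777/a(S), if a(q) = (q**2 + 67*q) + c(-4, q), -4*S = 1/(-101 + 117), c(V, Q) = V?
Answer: 18555574967/4506278 ≈ 4117.7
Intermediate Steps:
S = -1/64 (S = -1/(4*(-101 + 117)) = -1/4/16 = -1/4*1/16 = -1/64 ≈ -0.015625)
a(q) = -4 + q**2 + 67*q (a(q) = (q**2 + 67*q) - 4 = -4 + q**2 + 67*q)
14131/19838 - 20777/a(S) = 14131/19838 - 20777/(-4 + (-1/64)**2 + 67*(-1/64)) = 14131*(1/19838) - 20777/(-4 + 1/4096 - 67/64) = 1087/1526 - 20777/(-20671/4096) = 1087/1526 - 20777*(-4096/20671) = 1087/1526 + 85102592/20671 = 18555574967/4506278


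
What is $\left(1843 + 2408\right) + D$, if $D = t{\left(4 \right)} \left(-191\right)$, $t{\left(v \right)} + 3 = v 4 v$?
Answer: $-7400$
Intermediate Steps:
$t{\left(v \right)} = -3 + 4 v^{2}$ ($t{\left(v \right)} = -3 + v 4 v = -3 + 4 v v = -3 + 4 v^{2}$)
$D = -11651$ ($D = \left(-3 + 4 \cdot 4^{2}\right) \left(-191\right) = \left(-3 + 4 \cdot 16\right) \left(-191\right) = \left(-3 + 64\right) \left(-191\right) = 61 \left(-191\right) = -11651$)
$\left(1843 + 2408\right) + D = \left(1843 + 2408\right) - 11651 = 4251 - 11651 = -7400$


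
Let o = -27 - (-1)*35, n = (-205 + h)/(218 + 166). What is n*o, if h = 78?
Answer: -127/48 ≈ -2.6458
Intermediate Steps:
n = -127/384 (n = (-205 + 78)/(218 + 166) = -127/384 ≈ -0.33073)
o = 8 (o = -27 - 1*(-35) = -27 + 35 = 8)
n*o = -127/384*8 = -127/48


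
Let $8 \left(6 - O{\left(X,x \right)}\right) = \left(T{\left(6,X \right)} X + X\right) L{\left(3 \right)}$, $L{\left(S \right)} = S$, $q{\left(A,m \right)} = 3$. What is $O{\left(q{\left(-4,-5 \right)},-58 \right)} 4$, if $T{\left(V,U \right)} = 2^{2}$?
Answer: $\frac{3}{2} \approx 1.5$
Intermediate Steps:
$T{\left(V,U \right)} = 4$
$O{\left(X,x \right)} = 6 - \frac{15 X}{8}$ ($O{\left(X,x \right)} = 6 - \frac{\left(4 X + X\right) 3}{8} = 6 - \frac{5 X 3}{8} = 6 - \frac{15 X}{8}$)
$O{\left(q{\left(-4,-5 \right)},-58 \right)} 4 = \left(6 - \frac{45}{8}\right) 4 = \frac{3}{8} \cdot 4 = \frac{3}{2}$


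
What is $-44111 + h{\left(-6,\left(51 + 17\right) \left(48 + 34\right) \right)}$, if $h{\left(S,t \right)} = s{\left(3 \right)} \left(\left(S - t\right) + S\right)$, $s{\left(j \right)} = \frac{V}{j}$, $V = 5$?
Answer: $- \frac{160273}{3} \approx -53424.0$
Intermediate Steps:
$s{\left(j \right)} = \frac{5}{j}$
$h{\left(S,t \right)} = - \frac{5 t}{3} + \frac{10 S}{3}$ ($h{\left(S,t \right)} = \frac{5}{3} \left(\left(S - t\right) + S\right) = 5 \cdot \frac{1}{3} \left(- t + 2 S\right) = \frac{5 \left(- t + 2 S\right)}{3} = - \frac{5 t}{3} + \frac{10 S}{3}$)
$-44111 + h{\left(-6,\left(51 + 17\right) \left(48 + 34\right) \right)} = -44111 + \left(- \frac{5 \left(51 + 17\right) \left(48 + 34\right)}{3} + \frac{10}{3} \left(-6\right)\right) = -44111 - \left(20 + \frac{5 \cdot 68 \cdot 82}{3}\right) = -44111 - \frac{27940}{3} = - \frac{160273}{3}$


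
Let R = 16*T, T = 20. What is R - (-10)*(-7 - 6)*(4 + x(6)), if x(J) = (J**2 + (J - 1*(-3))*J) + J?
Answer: -12680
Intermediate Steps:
x(J) = J + J**2 + J*(3 + J) (x(J) = (J**2 + (J + 3)*J) + J = (J**2 + (3 + J)*J) + J = (J**2 + J*(3 + J)) + J = J + J**2 + J*(3 + J))
R = 320 (R = 16*20 = 320)
R - (-10)*(-7 - 6)*(4 + x(6)) = 320 - (-10)*(-7 - 6)*(4 + 2*6*(2 + 6)) = 320 - (-10)*(-13*(4 + 2*6*8)) = 320 - (-10)*(-13*(4 + 96)) = 320 - (-10)*(-13*100) = 320 - (-10)*(-1300) = 320 - 1*13000 = 320 - 13000 = -12680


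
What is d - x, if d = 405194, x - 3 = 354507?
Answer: 50684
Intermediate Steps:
x = 354510 (x = 3 + 354507 = 354510)
d - x = 405194 - 1*354510 = 405194 - 354510 = 50684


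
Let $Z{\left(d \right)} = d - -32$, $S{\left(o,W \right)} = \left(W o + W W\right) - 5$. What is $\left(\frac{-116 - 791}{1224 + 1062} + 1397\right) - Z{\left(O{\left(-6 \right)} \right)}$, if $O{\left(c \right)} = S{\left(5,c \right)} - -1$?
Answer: $\frac{3114911}{2286} \approx 1362.6$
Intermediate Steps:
$S{\left(o,W \right)} = -5 + W^{2} + W o$ ($S{\left(o,W \right)} = \left(W o + W^{2}\right) - 5 = \left(W^{2} + W o\right) - 5 = -5 + W^{2} + W o$)
$O{\left(c \right)} = -4 + c^{2} + 5 c$ ($O{\left(c \right)} = \left(-5 + c^{2} + c 5\right) - -1 = \left(-5 + c^{2} + 5 c\right) + 1 = -4 + c^{2} + 5 c$)
$Z{\left(d \right)} = 32 + d$ ($Z{\left(d \right)} = d + 32 = 32 + d$)
$\left(\frac{-116 - 791}{1224 + 1062} + 1397\right) - Z{\left(O{\left(-6 \right)} \right)} = \left(\frac{-116 - 791}{1224 + 1062} + 1397\right) - \left(32 + \left(-4 + \left(-6\right)^{2} + 5 \left(-6\right)\right)\right) = \left(- \frac{907}{2286} + 1397\right) - \left(32 - -2\right) = \left(\left(-907\right) \frac{1}{2286} + 1397\right) - \left(32 + 2\right) = \left(- \frac{907}{2286} + 1397\right) - 34 = \frac{3192635}{2286} - 34 = \frac{3114911}{2286}$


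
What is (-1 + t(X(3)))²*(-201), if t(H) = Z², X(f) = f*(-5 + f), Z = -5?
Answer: -115776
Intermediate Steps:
t(H) = 25 (t(H) = (-5)² = 25)
(-1 + t(X(3)))²*(-201) = (-1 + 25)²*(-201) = 24²*(-201) = 576*(-201) = -115776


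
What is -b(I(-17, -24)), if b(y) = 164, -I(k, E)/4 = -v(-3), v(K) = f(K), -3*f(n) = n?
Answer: -164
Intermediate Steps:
f(n) = -n/3
v(K) = -K/3
I(k, E) = 4 (I(k, E) = -(-4)*(-⅓*(-3)) = -(-4) = -4*(-1) = 4)
-b(I(-17, -24)) = -1*164 = -164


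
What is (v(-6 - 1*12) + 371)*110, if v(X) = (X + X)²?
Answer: 183370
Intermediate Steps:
v(X) = 4*X² (v(X) = (2*X)² = 4*X²)
(v(-6 - 1*12) + 371)*110 = (4*(-6 - 1*12)² + 371)*110 = (4*(-6 - 12)² + 371)*110 = (4*(-18)² + 371)*110 = (4*324 + 371)*110 = (1296 + 371)*110 = 1667*110 = 183370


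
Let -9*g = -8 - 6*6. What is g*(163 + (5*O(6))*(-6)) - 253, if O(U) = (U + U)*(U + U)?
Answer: -185185/9 ≈ -20576.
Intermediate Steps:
O(U) = 4*U² (O(U) = (2*U)*(2*U) = 4*U²)
g = 44/9 (g = -(-8 - 6*6)/9 = -(-8 - 36)/9 = -⅑*(-44) = 44/9 ≈ 4.8889)
g*(163 + (5*O(6))*(-6)) - 253 = 44*(163 + (5*(4*6²))*(-6))/9 - 253 = 44*(163 + (5*(4*36))*(-6))/9 - 253 = 44*(163 + (5*144)*(-6))/9 - 253 = 44*(163 + 720*(-6))/9 - 253 = 44*(163 - 4320)/9 - 253 = (44/9)*(-4157) - 253 = -182908/9 - 253 = -185185/9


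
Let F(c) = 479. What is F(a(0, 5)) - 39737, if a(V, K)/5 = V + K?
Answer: -39258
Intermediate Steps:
a(V, K) = 5*K + 5*V (a(V, K) = 5*(V + K) = 5*(K + V) = 5*K + 5*V)
F(a(0, 5)) - 39737 = 479 - 39737 = -39258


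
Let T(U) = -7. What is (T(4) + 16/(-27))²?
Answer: 42025/729 ≈ 57.647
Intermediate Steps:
(T(4) + 16/(-27))² = (-7 + 16/(-27))² = (-7 + 16*(-1/27))² = (-7 - 16/27)² = (-205/27)² = 42025/729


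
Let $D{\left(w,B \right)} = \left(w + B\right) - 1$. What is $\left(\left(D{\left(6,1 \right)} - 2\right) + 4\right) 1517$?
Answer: $12136$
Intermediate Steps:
$D{\left(w,B \right)} = -1 + B + w$ ($D{\left(w,B \right)} = \left(B + w\right) - 1 = -1 + B + w$)
$\left(\left(D{\left(6,1 \right)} - 2\right) + 4\right) 1517 = \left(\left(\left(-1 + 1 + 6\right) - 2\right) + 4\right) 1517 = \left(\left(6 - 2\right) + 4\right) 1517 = \left(4 + 4\right) 1517 = 8 \cdot 1517 = 12136$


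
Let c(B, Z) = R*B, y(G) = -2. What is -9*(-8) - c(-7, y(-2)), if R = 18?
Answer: 198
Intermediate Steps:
c(B, Z) = 18*B
-9*(-8) - c(-7, y(-2)) = -9*(-8) - 18*(-7) = 72 - 1*(-126) = 72 + 126 = 198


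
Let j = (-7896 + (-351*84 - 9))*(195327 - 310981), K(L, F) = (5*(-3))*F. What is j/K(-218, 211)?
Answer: -1441395802/1055 ≈ -1.3663e+6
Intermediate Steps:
K(L, F) = -15*F
j = 4324187406 (j = (-7896 + (-29484 - 9))*(-115654) = (-7896 - 29493)*(-115654) = -37389*(-115654) = 4324187406)
j/K(-218, 211) = 4324187406/((-15*211)) = 4324187406/(-3165) = 4324187406*(-1/3165) = -1441395802/1055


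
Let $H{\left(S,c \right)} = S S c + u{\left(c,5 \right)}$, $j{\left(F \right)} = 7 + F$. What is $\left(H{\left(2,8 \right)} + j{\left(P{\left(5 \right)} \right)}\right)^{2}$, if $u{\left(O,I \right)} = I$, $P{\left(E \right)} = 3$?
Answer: $2209$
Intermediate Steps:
$H{\left(S,c \right)} = 5 + c S^{2}$ ($H{\left(S,c \right)} = S S c + 5 = S^{2} c + 5 = c S^{2} + 5 = 5 + c S^{2}$)
$\left(H{\left(2,8 \right)} + j{\left(P{\left(5 \right)} \right)}\right)^{2} = \left(\left(5 + 8 \cdot 2^{2}\right) + \left(7 + 3\right)\right)^{2} = \left(\left(5 + 8 \cdot 4\right) + 10\right)^{2} = \left(\left(5 + 32\right) + 10\right)^{2} = \left(37 + 10\right)^{2} = 47^{2} = 2209$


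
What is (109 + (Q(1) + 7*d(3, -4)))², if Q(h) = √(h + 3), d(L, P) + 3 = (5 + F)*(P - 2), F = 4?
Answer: 82944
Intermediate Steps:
d(L, P) = -21 + 9*P (d(L, P) = -3 + (5 + 4)*(P - 2) = -3 + 9*(-2 + P) = -3 + (-18 + 9*P) = -21 + 9*P)
Q(h) = √(3 + h)
(109 + (Q(1) + 7*d(3, -4)))² = (109 + (√(3 + 1) + 7*(-21 + 9*(-4))))² = (109 + (√4 + 7*(-21 - 36)))² = (109 + (2 + 7*(-57)))² = (109 + (2 - 399))² = (109 - 397)² = (-288)² = 82944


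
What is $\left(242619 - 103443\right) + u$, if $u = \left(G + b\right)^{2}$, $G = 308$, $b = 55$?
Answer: $270945$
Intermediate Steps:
$u = 131769$ ($u = \left(308 + 55\right)^{2} = 363^{2} = 131769$)
$\left(242619 - 103443\right) + u = \left(242619 - 103443\right) + 131769 = 139176 + 131769 = 270945$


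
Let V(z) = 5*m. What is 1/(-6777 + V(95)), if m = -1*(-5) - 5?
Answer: -1/6777 ≈ -0.00014756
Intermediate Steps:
m = 0 (m = 5 - 5 = 0)
V(z) = 0 (V(z) = 5*0 = 0)
1/(-6777 + V(95)) = 1/(-6777 + 0) = 1/(-6777) = -1/6777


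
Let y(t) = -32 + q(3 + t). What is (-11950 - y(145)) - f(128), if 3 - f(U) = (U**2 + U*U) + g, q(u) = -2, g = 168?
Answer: 21017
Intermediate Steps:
f(U) = -165 - 2*U**2 (f(U) = 3 - ((U**2 + U*U) + 168) = 3 - ((U**2 + U**2) + 168) = 3 - (2*U**2 + 168) = 3 - (168 + 2*U**2) = 3 + (-168 - 2*U**2) = -165 - 2*U**2)
y(t) = -34 (y(t) = -32 - 2 = -34)
(-11950 - y(145)) - f(128) = (-11950 - 1*(-34)) - (-165 - 2*128**2) = (-11950 + 34) - (-165 - 2*16384) = -11916 - (-165 - 32768) = -11916 - 1*(-32933) = -11916 + 32933 = 21017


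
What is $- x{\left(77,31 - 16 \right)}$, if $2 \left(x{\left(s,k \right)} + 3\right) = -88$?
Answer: $47$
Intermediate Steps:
$x{\left(s,k \right)} = -47$ ($x{\left(s,k \right)} = -3 + \frac{1}{2} \left(-88\right) = -3 - 44 = -47$)
$- x{\left(77,31 - 16 \right)} = \left(-1\right) \left(-47\right) = 47$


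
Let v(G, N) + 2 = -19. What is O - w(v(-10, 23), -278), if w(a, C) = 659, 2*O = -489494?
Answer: -245406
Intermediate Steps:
O = -244747 (O = (½)*(-489494) = -244747)
v(G, N) = -21 (v(G, N) = -2 - 19 = -21)
O - w(v(-10, 23), -278) = -244747 - 1*659 = -244747 - 659 = -245406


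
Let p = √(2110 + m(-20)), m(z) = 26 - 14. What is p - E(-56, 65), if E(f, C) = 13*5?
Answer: -65 + √2122 ≈ -18.935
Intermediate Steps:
m(z) = 12
p = √2122 (p = √(2110 + 12) = √2122 ≈ 46.065)
E(f, C) = 65
p - E(-56, 65) = √2122 - 1*65 = √2122 - 65 = -65 + √2122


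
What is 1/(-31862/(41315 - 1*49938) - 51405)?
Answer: -8623/443233453 ≈ -1.9455e-5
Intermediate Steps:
1/(-31862/(41315 - 1*49938) - 51405) = 1/(-31862/(41315 - 49938) - 51405) = 1/(-31862/(-8623) - 51405) = 1/(-31862*(-1/8623) - 51405) = 1/(31862/8623 - 51405) = 1/(-443233453/8623) = -8623/443233453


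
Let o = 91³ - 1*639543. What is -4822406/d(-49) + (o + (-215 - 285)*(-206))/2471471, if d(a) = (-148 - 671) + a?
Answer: 5959312479765/1072618414 ≈ 5555.9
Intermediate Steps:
o = 114028 (o = 753571 - 639543 = 114028)
d(a) = -819 + a
-4822406/d(-49) + (o + (-215 - 285)*(-206))/2471471 = -4822406/(-819 - 49) + (114028 + (-215 - 285)*(-206))/2471471 = -4822406/(-868) + (114028 - 500*(-206))*(1/2471471) = -4822406*(-1/868) + (114028 + 103000)*(1/2471471) = 2411203/434 + 217028*(1/2471471) = 2411203/434 + 217028/2471471 = 5959312479765/1072618414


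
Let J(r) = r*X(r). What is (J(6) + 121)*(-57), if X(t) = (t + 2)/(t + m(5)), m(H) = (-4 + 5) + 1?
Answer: -7239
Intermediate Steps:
m(H) = 2 (m(H) = 1 + 1 = 2)
X(t) = 1 (X(t) = (t + 2)/(t + 2) = (2 + t)/(2 + t) = 1)
J(r) = r (J(r) = r*1 = r)
(J(6) + 121)*(-57) = (6 + 121)*(-57) = 127*(-57) = -7239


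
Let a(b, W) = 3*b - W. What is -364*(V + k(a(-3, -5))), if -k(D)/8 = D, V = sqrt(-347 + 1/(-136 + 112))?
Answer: -11648 - 91*I*sqrt(49974)/3 ≈ -11648.0 - 6781.0*I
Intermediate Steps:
a(b, W) = -W + 3*b
V = I*sqrt(49974)/12 (V = sqrt(-347 + 1/(-24)) = sqrt(-347 - 1/24) = sqrt(-8329/24) = I*sqrt(49974)/12 ≈ 18.629*I)
k(D) = -8*D
-364*(V + k(a(-3, -5))) = -364*(I*sqrt(49974)/12 - 8*(-1*(-5) + 3*(-3))) = -364*(I*sqrt(49974)/12 - 8*(5 - 9)) = -364*(I*sqrt(49974)/12 - 8*(-4)) = -364*(I*sqrt(49974)/12 + 32) = -364*(32 + I*sqrt(49974)/12) = -11648 - 91*I*sqrt(49974)/3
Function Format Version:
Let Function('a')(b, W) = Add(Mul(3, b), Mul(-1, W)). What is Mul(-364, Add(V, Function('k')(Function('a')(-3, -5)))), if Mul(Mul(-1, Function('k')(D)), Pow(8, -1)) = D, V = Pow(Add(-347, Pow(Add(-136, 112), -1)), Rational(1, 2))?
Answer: Add(-11648, Mul(Rational(-91, 3), I, Pow(49974, Rational(1, 2)))) ≈ Add(-11648., Mul(-6781.0, I))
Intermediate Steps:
Function('a')(b, W) = Add(Mul(-1, W), Mul(3, b))
V = Mul(Rational(1, 12), I, Pow(49974, Rational(1, 2))) (V = Pow(Add(-347, Pow(-24, -1)), Rational(1, 2)) = Pow(Add(-347, Rational(-1, 24)), Rational(1, 2)) = Pow(Rational(-8329, 24), Rational(1, 2)) = Mul(Rational(1, 12), I, Pow(49974, Rational(1, 2))) ≈ Mul(18.629, I))
Function('k')(D) = Mul(-8, D)
Mul(-364, Add(V, Function('k')(Function('a')(-3, -5)))) = Mul(-364, Add(Mul(Rational(1, 12), I, Pow(49974, Rational(1, 2))), Mul(-8, Add(Mul(-1, -5), Mul(3, -3))))) = Mul(-364, Add(Mul(Rational(1, 12), I, Pow(49974, Rational(1, 2))), Mul(-8, Add(5, -9)))) = Mul(-364, Add(Mul(Rational(1, 12), I, Pow(49974, Rational(1, 2))), Mul(-8, -4))) = Mul(-364, Add(Mul(Rational(1, 12), I, Pow(49974, Rational(1, 2))), 32)) = Mul(-364, Add(32, Mul(Rational(1, 12), I, Pow(49974, Rational(1, 2))))) = Add(-11648, Mul(Rational(-91, 3), I, Pow(49974, Rational(1, 2))))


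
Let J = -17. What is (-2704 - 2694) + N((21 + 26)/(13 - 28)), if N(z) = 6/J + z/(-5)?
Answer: -6882101/1275 ≈ -5397.7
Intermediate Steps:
N(z) = -6/17 - z/5 (N(z) = 6/(-17) + z/(-5) = 6*(-1/17) + z*(-1/5) = -6/17 - z/5)
(-2704 - 2694) + N((21 + 26)/(13 - 28)) = (-2704 - 2694) + (-6/17 - (21 + 26)/(5*(13 - 28))) = -5398 + (-6/17 - 47/(5*(-15))) = -5398 + (-6/17 - 47*(-1)/(5*15)) = -5398 + (-6/17 - 1/5*(-47/15)) = -5398 + (-6/17 + 47/75) = -5398 + 349/1275 = -6882101/1275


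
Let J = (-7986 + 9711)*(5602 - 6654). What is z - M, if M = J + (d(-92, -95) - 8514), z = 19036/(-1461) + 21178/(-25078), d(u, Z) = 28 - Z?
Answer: 33397823126656/18319479 ≈ 1.8231e+6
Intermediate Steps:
z = -254162933/18319479 (z = 19036*(-1/1461) + 21178*(-1/25078) = -19036/1461 - 10589/12539 = -254162933/18319479 ≈ -13.874)
J = -1814700 (J = 1725*(-1052) = -1814700)
M = -1823091 (M = -1814700 + ((28 - 1*(-95)) - 8514) = -1814700 + ((28 + 95) - 8514) = -1814700 + (123 - 8514) = -1814700 - 8391 = -1823091)
z - M = -254162933/18319479 - 1*(-1823091) = -254162933/18319479 + 1823091 = 33397823126656/18319479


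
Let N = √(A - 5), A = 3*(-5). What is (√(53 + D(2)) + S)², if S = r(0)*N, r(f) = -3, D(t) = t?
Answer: -125 - 60*I*√11 ≈ -125.0 - 199.0*I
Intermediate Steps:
A = -15
N = 2*I*√5 (N = √(-15 - 5) = √(-20) = 2*I*√5 ≈ 4.4721*I)
S = -6*I*√5 ≈ -13.416*I
(√(53 + D(2)) + S)² = (√(53 + 2) - 6*I*√5)² = (√55 - 6*I*√5)²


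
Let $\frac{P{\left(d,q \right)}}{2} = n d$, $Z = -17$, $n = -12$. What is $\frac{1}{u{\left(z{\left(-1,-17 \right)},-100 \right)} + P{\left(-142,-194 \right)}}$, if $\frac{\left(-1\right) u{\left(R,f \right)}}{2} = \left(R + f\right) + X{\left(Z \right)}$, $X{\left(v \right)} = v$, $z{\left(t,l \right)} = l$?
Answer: $\frac{1}{3676} \approx 0.00027203$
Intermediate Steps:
$P{\left(d,q \right)} = - 24 d$ ($P{\left(d,q \right)} = 2 \left(- 12 d\right) = - 24 d$)
$u{\left(R,f \right)} = 34 - 2 R - 2 f$ ($u{\left(R,f \right)} = - 2 \left(\left(R + f\right) - 17\right) = - 2 \left(-17 + R + f\right) = 34 - 2 R - 2 f$)
$\frac{1}{u{\left(z{\left(-1,-17 \right)},-100 \right)} + P{\left(-142,-194 \right)}} = \frac{1}{\left(34 - -34 - -200\right) - -3408} = \frac{1}{\left(34 + 34 + 200\right) + 3408} = \frac{1}{268 + 3408} = \frac{1}{3676}$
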